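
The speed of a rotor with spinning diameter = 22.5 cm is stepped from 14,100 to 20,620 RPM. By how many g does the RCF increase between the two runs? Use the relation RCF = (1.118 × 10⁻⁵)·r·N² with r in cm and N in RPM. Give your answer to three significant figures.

r = 22.5 / 2 = 11.25 cm
RCF₁ = 1.118 × 10⁻⁵ × 11.25 × (14100)² = 1.118 × 10⁻⁵ × 11.25 × 198,810,000 ≈ 25,005.3 × g
RCF₂ = 1.118 × 10⁻⁵ × 11.25 × (20620)² = 1.118 × 10⁻⁵ × 11.25 × 425,184,400 ≈ 53,477.6 × g
Increase = 53,477.6 − 25,005.3 = 28,472.3

28500 g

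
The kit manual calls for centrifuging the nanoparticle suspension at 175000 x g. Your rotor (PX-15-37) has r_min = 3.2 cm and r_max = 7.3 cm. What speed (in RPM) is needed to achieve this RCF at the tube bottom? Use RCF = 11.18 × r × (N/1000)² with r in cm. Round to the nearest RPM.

Use r_max = 7.3 cm.
175,000 = 11.18 × 7.3 × (N/1000)²
(N/1000)² = 175,000 / 81.614 = 2144.24
N = 1000 × √2144.24 ≈ 46,305.9

46306 RPM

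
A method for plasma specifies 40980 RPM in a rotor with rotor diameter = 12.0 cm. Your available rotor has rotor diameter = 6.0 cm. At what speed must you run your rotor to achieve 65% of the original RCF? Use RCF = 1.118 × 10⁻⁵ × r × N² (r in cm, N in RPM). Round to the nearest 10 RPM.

≈ 46720 RPM

Original rotor: r = 12.0 / 2 = 6 cm
RCF = 1.118 × 10⁻⁵ × r × N²
RCF_original = 1.118 × 10⁻⁵ × 6 × (40980)² = 1.118 × 10⁻⁵ × 6 × 1,679,360,400 ≈ 112,651.5 × g
Target RCF = 0.65 × 112,651.5 ≈ 73,223.5 × g
Your rotor: r = 6.0 / 2 = 3 cm
73,223.5 = 1.118 × 10⁻⁵ × 3 × N²
N² = 73,223.5 / (3.354 × 10⁻⁵) = 2,183,169,350
N ≈ √2,183,169,350 ≈ 46,724.4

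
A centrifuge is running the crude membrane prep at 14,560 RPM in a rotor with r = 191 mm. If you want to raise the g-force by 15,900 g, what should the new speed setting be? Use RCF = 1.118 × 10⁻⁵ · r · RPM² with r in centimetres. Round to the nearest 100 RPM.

≈ 16900 RPM

r = 191 mm = 19.1 cm
Current RCF = 1.118 × 10⁻⁵ × 19.1 × (14560)² = 1.118 × 10⁻⁵ × 19.1 × 211,993,600 ≈ 45,268.7 × g
Target RCF = 45,268.7 + 15,900 = 61,168.7 × g
N² = 61,168.7 / (21.3538 × 10⁻⁵) = 286,453,465
N ≈ √286,453,465 ≈ 16,924.9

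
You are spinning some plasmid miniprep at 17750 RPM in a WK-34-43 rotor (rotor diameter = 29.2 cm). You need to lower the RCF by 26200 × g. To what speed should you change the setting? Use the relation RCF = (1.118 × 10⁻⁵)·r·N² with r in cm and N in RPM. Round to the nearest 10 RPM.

r = 29.2 / 2 = 14.6 cm
Current RCF = 1.118 × 10⁻⁵ × 14.6 × (17750)² = 1.118 × 10⁻⁵ × 14.6 × 315,062,500 ≈ 51,427 × g
Target RCF = 51,427 − 26,200 = 25,227 × g
N² = 25,227 / (16.3228 × 10⁻⁵) = 154,550,690
N ≈ √154,550,690 ≈ 12,431.8

12430 RPM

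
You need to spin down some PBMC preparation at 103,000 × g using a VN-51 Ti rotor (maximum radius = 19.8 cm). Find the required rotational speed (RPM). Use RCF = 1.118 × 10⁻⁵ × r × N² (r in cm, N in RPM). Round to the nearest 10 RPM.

≈ 21570 RPM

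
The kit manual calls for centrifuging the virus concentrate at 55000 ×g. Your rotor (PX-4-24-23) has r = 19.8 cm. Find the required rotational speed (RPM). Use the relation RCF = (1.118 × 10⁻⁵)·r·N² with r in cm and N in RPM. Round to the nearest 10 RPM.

55,000 = 1.118 × 10⁻⁵ × 19.8 × N²
N² = 55,000 / (22.1364 × 10⁻⁵) = 248,459,551
N ≈ √248,459,551 ≈ 15,762.6

15760 RPM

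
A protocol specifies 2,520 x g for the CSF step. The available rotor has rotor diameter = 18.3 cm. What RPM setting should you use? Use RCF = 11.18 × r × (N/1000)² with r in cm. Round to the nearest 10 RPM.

≈ 4960 RPM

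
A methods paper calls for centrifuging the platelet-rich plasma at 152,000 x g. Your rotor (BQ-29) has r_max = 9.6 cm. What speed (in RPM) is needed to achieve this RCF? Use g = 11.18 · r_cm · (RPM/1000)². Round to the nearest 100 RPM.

37600 RPM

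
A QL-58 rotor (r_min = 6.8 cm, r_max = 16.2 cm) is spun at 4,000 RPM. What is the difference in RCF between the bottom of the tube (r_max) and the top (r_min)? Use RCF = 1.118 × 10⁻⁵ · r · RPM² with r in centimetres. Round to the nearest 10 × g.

≈ 1680 x g

RCF_max = 1.118 × 10⁻⁵ × 16.2 × (4000)² = 1.118 × 10⁻⁵ × 16.2 × 16,000,000 ≈ 2,897.9 × g
RCF_min = 1.118 × 10⁻⁵ × 6.8 × (4000)² = 1.118 × 10⁻⁵ × 6.8 × 16,000,000 ≈ 1,216.4 × g
ΔRCF = 2,897.9 − 1,216.4 = 1,681.5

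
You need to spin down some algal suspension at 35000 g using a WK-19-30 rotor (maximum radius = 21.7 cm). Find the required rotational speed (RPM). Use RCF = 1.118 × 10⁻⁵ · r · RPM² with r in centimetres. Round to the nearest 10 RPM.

RCF = 1.118 × 10⁻⁵ × r × N²
35,000 = 1.118 × 10⁻⁵ × 21.7 × N²
N² = 35,000 / (24.2606 × 10⁻⁵) = 144,266,836
N ≈ √144,266,836 ≈ 12,011.1

≈ 12010 RPM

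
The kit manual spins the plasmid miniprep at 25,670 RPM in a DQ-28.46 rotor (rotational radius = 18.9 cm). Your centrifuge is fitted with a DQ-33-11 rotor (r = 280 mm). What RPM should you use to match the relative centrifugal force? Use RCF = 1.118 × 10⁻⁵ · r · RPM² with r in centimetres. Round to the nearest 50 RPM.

RCF_original = 1.118 × 10⁻⁵ × 18.9 × (25670)² = 1.118 × 10⁻⁵ × 18.9 × 658,948,900 ≈ 139,237.2 × g
Your rotor: r = 280 mm = 28.0 cm
139,237.2 = 1.118 × 10⁻⁵ × 28 × N²
N² = 139,237.2 / (31.304 × 10⁻⁵) = 444,790,442
N ≈ √444,790,442 ≈ 21,090.1

21100 RPM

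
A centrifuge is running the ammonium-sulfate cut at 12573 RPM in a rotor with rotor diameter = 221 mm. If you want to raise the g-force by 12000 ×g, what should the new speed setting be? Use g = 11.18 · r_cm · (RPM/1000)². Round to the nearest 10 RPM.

r = 221 mm / 2 = 110.5 mm = 11.05 cm
Current RCF = 11.18 × 11.05 × (12.573)² = 11.18 × 11.05 × 158.080329 ≈ 19,529.1 × g
Target RCF = 19,529.1 + 12,000 = 31,529.1 × g
(N/1000)² = 31,529.1 / 123.539 = 255.2158
N = 1000 × √255.2158 ≈ 15,975.5

N₂ ≈ 15980 RPM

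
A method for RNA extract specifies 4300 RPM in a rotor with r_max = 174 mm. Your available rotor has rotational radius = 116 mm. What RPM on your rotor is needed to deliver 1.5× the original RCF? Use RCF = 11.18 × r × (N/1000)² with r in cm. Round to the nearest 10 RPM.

6450 RPM

Original rotor: r = 174 mm = 17.4 cm
RCF_original = 11.18 × 17.4 × (4.3)² = 11.18 × 17.4 × 18.49 ≈ 3,596.9 × g
Target RCF = 1.5 × 3,596.9 ≈ 5,395.4 × g
Your rotor: r = 116 mm = 11.6 cm
5,395.4 = 11.18 × 11.6 × (N/1000)²
(N/1000)² = 5,395.4 / 129.688 = 41.60292
N = 1000 × √41.60292 ≈ 6,450.0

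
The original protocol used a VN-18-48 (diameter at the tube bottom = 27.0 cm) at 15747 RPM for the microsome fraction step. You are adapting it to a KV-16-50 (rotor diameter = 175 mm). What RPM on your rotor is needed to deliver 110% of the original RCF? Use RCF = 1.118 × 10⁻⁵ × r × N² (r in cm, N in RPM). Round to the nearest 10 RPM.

Original rotor: r = 27.0 / 2 = 13.5 cm
RCF_original = 1.118 × 10⁻⁵ × 13.5 × (15747)² = 1.118 × 10⁻⁵ × 13.5 × 247,968,009 ≈ 37,425.8 × g
Target RCF = 1.1 × 37,425.8 ≈ 41,168.4 × g
Your rotor: r = 175 mm / 2 = 87.5 mm = 8.75 cm
41,168.4 = 1.118 × 10⁻⁵ × 8.75 × N²
N² = 41,168.4 / (9.7825 × 10⁻⁵) = 420,837,209
N ≈ √420,837,209 ≈ 20,514.3

20510 RPM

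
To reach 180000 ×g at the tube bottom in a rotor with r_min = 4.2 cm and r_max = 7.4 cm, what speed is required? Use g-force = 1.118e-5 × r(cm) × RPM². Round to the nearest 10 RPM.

Use r_max = 7.4 cm.
180,000 = 1.118 × 10⁻⁵ × 7.4 × N²
N² = 180,000 / (8.2732 × 10⁻⁵) = 2,175,699,850
N ≈ √2,175,699,850 ≈ 46,644.4

≈ 46640 RPM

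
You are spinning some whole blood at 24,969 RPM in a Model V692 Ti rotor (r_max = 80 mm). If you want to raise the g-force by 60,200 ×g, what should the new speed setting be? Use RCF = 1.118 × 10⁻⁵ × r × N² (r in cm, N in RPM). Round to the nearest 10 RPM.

r = 80 mm = 8.0 cm
Current RCF = 1.118 × 10⁻⁵ × 8 × (24969)² = 1.118 × 10⁻⁵ × 8 × 623,450,961 ≈ 55,761.5 × g
Target RCF = 55,761.5 + 60,200 = 115,961.5 × g
N² = 115,961.5 / (8.944 × 10⁻⁵) = 1,296,528,399
N ≈ √1,296,528,399 ≈ 36,007.3

N₂ ≈ 36010 RPM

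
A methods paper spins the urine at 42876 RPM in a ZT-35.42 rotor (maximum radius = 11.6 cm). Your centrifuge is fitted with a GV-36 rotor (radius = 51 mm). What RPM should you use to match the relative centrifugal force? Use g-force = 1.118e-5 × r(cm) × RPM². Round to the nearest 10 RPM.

≈ 64660 RPM

RCF_original = 1.118 × 10⁻⁵ × 11.6 × (42876)² = 1.118 × 10⁻⁵ × 11.6 × 1,838,351,376 ≈ 238,412.1 × g
Your rotor: r = 51 mm = 5.1 cm
238,412.1 = 1.118 × 10⁻⁵ × 5.1 × N²
N² = 238,412.1 / (5.7018 × 10⁻⁵) = 4,181,347,995
N ≈ √4,181,347,995 ≈ 64,663.3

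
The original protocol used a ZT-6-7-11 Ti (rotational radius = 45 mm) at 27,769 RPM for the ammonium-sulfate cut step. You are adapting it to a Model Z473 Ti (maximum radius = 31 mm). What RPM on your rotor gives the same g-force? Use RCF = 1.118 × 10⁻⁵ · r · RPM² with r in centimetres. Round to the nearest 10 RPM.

≈ 33460 RPM

Original rotor: r = 45 mm = 4.5 cm
RCF_original = 1.118 × 10⁻⁵ × 4.5 × (27769)² = 1.118 × 10⁻⁵ × 4.5 × 771,117,361 ≈ 38,794.9 × g
Your rotor: r = 31 mm = 3.1 cm
38,794.9 = 1.118 × 10⁻⁵ × 3.1 × N²
N² = 38,794.9 / (3.4658 × 10⁻⁵) = 1,119,363,495
N ≈ √1,119,363,495 ≈ 33,456.9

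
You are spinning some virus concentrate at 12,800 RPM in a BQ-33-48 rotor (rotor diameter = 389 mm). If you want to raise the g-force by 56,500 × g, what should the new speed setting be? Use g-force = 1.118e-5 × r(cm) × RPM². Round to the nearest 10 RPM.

N₂ ≈ 20580 RPM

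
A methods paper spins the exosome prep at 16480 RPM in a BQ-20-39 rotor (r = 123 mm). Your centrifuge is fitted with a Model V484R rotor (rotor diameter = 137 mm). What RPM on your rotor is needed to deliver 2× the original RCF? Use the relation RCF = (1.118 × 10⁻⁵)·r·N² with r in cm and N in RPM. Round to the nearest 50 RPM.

31250 RPM

Original rotor: r = 123 mm = 12.3 cm
RCF_original = 1.118 × 10⁻⁵ × 12.3 × (16480)² = 1.118 × 10⁻⁵ × 12.3 × 271,590,400 ≈ 37,347.5 × g
Target RCF = 2 × 37,347.5 ≈ 74,695 × g
Your rotor: r = 137 mm / 2 = 68.5 mm = 6.85 cm
74,695 = 1.118 × 10⁻⁵ × 6.85 × N²
N² = 74,695 / (7.6583 × 10⁻⁵) = 975,347,009
N ≈ √975,347,009 ≈ 31,230.5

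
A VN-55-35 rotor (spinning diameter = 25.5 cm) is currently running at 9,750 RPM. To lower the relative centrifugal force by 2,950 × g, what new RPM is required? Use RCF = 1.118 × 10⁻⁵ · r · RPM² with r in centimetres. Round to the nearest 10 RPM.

r = 25.5 / 2 = 12.75 cm
Current RCF = 1.118 × 10⁻⁵ × 12.75 × (9750)² = 1.118 × 10⁻⁵ × 12.75 × 95,062,500 ≈ 13,550.7 × g
Target RCF = 13,550.7 − 2,950 = 10,600.7 × g
N² = 10,600.7 / (14.2545 × 10⁻⁵) = 74,367,393
N ≈ √74,367,393 ≈ 8,623.7

N₂ ≈ 8620 RPM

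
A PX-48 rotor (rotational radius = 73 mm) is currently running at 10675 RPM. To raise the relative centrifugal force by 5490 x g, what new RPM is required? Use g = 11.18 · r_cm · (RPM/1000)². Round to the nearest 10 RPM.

N₂ ≈ 13460 RPM

r = 73 mm = 7.3 cm
Current RCF = 11.18 × 7.3 × (10.675)² = 11.18 × 7.3 × 113.955625 ≈ 9,300.4 × g
Target RCF = 9,300.4 + 5,490 = 14,790.4 × g
(N/1000)² = 14,790.4 / 81.614 = 181.2238
N = 1000 × √181.2238 ≈ 13,461.9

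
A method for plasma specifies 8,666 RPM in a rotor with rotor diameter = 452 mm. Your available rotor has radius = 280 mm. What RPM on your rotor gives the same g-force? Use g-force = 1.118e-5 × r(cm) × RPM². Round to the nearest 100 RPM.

Original rotor: r = 452 mm / 2 = 226 mm = 22.6 cm
RCF_original = 1.118 × 10⁻⁵ × 22.6 × (8666)² = 1.118 × 10⁻⁵ × 22.6 × 75,099,556 ≈ 18,975.3 × g
Your rotor: r = 280 mm = 28.0 cm
18,975.3 = 1.118 × 10⁻⁵ × 28 × N²
N² = 18,975.3 / (31.304 × 10⁻⁵) = 60,616,215
N ≈ √60,616,215 ≈ 7,785.6

≈ 7800 RPM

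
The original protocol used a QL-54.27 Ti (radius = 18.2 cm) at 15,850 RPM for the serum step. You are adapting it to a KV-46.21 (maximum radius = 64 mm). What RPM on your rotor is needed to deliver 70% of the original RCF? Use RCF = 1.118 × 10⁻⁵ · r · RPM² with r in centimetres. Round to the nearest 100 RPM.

RCF_original = 1.118 × 10⁻⁵ × 18.2 × (15850)² = 1.118 × 10⁻⁵ × 18.2 × 251,222,500 ≈ 51,117.7 × g
Target RCF = 0.7 × 51,117.7 ≈ 35,782.4 × g
Your rotor: r = 64 mm = 6.4 cm
35,782.4 = 1.118 × 10⁻⁵ × 6.4 × N²
N² = 35,782.4 / (7.1552 × 10⁻⁵) = 500,089,445
N ≈ √500,089,445 ≈ 22,362.7

≈ 22400 RPM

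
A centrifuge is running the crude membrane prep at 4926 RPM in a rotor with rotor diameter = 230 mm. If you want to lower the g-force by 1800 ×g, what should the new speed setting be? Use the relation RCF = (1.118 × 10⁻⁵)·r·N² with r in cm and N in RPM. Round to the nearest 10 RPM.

r = 230 mm / 2 = 115 mm = 11.5 cm
Current RCF = 1.118 × 10⁻⁵ × 11.5 × (4926)² = 1.118 × 10⁻⁵ × 11.5 × 24,265,476 ≈ 3,119.8 × g
Target RCF = 3,119.8 − 1,800 = 1,319.8 × g
N² = 1,319.8 / (12.857 × 10⁻⁵) = 10,265,225
N ≈ √10,265,225 ≈ 3,203.9

3200 RPM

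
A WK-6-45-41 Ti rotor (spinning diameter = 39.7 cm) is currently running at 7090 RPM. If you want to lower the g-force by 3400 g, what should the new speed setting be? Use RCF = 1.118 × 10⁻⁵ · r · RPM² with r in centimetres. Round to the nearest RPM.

r = 39.7 / 2 = 19.85 cm
Current RCF = 1.118 × 10⁻⁵ × 19.85 × (7090)² = 1.118 × 10⁻⁵ × 19.85 × 50,268,100 ≈ 11,155.6 × g
Target RCF = 11,155.6 − 3,400 = 7,755.6 × g
N² = 7,755.6 / (22.1923 × 10⁻⁵) = 34,947,256
N ≈ √34,947,256 ≈ 5,911.6

N₂ ≈ 5912 RPM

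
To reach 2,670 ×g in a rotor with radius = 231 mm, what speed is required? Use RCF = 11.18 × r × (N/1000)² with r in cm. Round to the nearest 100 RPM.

r = 231 mm = 23.1 cm
2,670 = 11.18 × 23.1 × (N/1000)²
(N/1000)² = 2,670 / 258.258 = 10.3385
N = 1000 × √10.3385 ≈ 3,215.4

≈ 3200 RPM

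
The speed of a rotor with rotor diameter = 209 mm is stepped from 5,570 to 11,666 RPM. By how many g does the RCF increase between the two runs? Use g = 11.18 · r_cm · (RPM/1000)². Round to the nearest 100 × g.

≈ 12300 g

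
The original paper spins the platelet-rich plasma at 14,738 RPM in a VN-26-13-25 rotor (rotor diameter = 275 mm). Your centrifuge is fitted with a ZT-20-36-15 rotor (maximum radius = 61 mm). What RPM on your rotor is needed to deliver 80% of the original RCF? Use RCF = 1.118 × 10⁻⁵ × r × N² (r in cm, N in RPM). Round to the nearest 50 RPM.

Original rotor: r = 275 mm / 2 = 137.5 mm = 13.75 cm
RCF_original = 1.118 × 10⁻⁵ × 13.75 × (14738)² = 1.118 × 10⁻⁵ × 13.75 × 217,208,644 ≈ 33,390.4 × g
Target RCF = 0.8 × 33,390.4 ≈ 26,712.3 × g
Your rotor: r = 61 mm = 6.1 cm
26,712.3 = 1.118 × 10⁻⁵ × 6.1 × N²
N² = 26,712.3 / (6.8198 × 10⁻⁵) = 391,687,440
N ≈ √391,687,440 ≈ 19,791.1

≈ 19800 RPM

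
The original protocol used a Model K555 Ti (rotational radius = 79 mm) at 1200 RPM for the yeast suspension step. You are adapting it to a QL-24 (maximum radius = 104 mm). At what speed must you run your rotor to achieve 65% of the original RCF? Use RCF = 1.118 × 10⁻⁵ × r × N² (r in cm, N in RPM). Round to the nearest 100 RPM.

Original rotor: r = 79 mm = 7.9 cm
RCF = 1.118 × 10⁻⁵ × r × N²
RCF_original = 1.118 × 10⁻⁵ × 7.9 × (1200)² = 1.118 × 10⁻⁵ × 7.9 × 1,440,000 ≈ 127.2 × g
Target RCF = 0.65 × 127.2 ≈ 82.7 × g
Your rotor: r = 104 mm = 10.4 cm
82.7 = 1.118 × 10⁻⁵ × 10.4 × N²
N² = 82.7 / (11.6272 × 10⁻⁵) = 711,263
N ≈ √711,263 ≈ 843.4

≈ 800 RPM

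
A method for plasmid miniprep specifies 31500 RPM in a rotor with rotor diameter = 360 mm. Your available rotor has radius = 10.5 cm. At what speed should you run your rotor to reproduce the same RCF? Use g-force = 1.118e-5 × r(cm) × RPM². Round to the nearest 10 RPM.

Original rotor: r = 360 mm / 2 = 180 mm = 18 cm
RCF_original = 1.118 × 10⁻⁵ × 18 × (31500)² = 1.118 × 10⁻⁵ × 18 × 992,250,000 ≈ 199,680.4 × g
199,680.4 = 1.118 × 10⁻⁵ × 10.5 × N²
N² = 199,680.4 / (11.739 × 10⁻⁵) = 1,701,000,085
N ≈ √1,701,000,085 ≈ 41,243.2

≈ 41240 RPM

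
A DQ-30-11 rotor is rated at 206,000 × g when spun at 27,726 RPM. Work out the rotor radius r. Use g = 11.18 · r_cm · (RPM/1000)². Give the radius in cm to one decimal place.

24.0 cm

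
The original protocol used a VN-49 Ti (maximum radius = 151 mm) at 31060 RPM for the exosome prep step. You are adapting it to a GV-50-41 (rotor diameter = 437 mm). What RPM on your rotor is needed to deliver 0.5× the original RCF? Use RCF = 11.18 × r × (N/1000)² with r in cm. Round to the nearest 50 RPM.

≈ 18250 RPM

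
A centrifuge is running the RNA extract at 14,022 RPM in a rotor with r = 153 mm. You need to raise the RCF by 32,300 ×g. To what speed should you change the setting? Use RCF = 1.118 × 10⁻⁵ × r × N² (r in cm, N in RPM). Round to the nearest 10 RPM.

r = 153 mm = 15.3 cm
Current RCF = 1.118 × 10⁻⁵ × 15.3 × (14022)² = 1.118 × 10⁻⁵ × 15.3 × 196,616,484 ≈ 33,632 × g
Target RCF = 33,632 + 32,300 = 65,932 × g
N² = 65,932 / (17.1054 × 10⁻⁵) = 385,445,532
N ≈ √385,445,532 ≈ 19,632.8

19630 RPM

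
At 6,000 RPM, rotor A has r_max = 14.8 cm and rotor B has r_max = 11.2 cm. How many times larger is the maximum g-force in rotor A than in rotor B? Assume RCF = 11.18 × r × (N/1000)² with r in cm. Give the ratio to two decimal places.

At fixed N, RCF ∝ r, so RCF_A/RCF_B = r_A/r_B = 14.8 / 11.2 = 1.3214.

1.32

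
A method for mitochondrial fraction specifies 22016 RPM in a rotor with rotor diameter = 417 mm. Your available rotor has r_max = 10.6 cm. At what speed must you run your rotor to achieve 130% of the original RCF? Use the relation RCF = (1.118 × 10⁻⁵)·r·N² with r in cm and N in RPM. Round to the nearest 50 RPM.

35200 RPM

Original rotor: r = 417 mm / 2 = 208.5 mm = 20.85 cm
RCF = 1.118 × 10⁻⁵ × r × N²
RCF_original = 1.118 × 10⁻⁵ × 20.85 × (22016)² = 1.118 × 10⁻⁵ × 20.85 × 484,704,256 ≈ 112,986 × g
Target RCF = 1.3 × 112,986 ≈ 146,881.8 × g
146,881.8 = 1.118 × 10⁻⁵ × 10.6 × N²
N² = 146,881.8 / (11.8508 × 10⁻⁵) = 1,239,425,186
N ≈ √1,239,425,186 ≈ 35,205.5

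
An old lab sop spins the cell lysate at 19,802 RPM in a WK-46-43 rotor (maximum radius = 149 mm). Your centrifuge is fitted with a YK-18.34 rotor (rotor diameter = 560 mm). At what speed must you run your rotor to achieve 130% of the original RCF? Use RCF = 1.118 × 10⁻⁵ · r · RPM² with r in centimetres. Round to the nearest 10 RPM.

16470 RPM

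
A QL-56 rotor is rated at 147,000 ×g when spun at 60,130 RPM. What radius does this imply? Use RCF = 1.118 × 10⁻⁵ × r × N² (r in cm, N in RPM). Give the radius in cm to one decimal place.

RCF = 1.118 × 10⁻⁵ × r × N²
147000 = 1.118 × 10⁻⁵ × r × (60130)²
r = 147000 / (1.118 × 10⁻⁵ × 3,615,616,900) = 147000 / 40422.6 ≈ 3.637 cm

3.6 cm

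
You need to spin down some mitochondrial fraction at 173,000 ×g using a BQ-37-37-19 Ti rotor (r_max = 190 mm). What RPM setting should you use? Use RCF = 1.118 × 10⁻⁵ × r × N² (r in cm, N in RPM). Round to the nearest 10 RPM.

28540 RPM

r = 190 mm = 19.0 cm
RCF = 1.118 × 10⁻⁵ × r × N²
173,000 = 1.118 × 10⁻⁵ × 19 × N²
N² = 173,000 / (21.242 × 10⁻⁵) = 814,424,254
N ≈ √814,424,254 ≈ 28,538.1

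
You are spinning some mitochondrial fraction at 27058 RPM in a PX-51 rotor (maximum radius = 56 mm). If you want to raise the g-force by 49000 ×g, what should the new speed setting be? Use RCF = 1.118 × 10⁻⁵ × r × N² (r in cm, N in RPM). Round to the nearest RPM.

38920 RPM

r = 56 mm = 5.6 cm
Current RCF = 1.118 × 10⁻⁵ × 5.6 × (27058)² = 1.118 × 10⁻⁵ × 5.6 × 732,135,364 ≈ 45,837.5 × g
Target RCF = 45,837.5 + 49,000 = 94,837.5 × g
N² = 94,837.5 / (6.2608 × 10⁻⁵) = 1,514,782,456
N ≈ √1,514,782,456 ≈ 38,920.2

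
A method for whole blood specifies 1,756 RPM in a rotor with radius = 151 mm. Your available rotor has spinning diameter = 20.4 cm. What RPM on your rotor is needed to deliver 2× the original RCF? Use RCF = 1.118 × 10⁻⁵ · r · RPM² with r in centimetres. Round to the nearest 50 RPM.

3000 RPM

Original rotor: r = 151 mm = 15.1 cm
RCF_original = 1.118 × 10⁻⁵ × 15.1 × (1756)² = 1.118 × 10⁻⁵ × 15.1 × 3,083,536 ≈ 520.6 × g
Target RCF = 2 × 520.6 ≈ 1,041.2 × g
Your rotor: r = 20.4 / 2 = 10.2 cm
1,041.2 = 1.118 × 10⁻⁵ × 10.2 × N²
N² = 1,041.2 / (11.4036 × 10⁻⁵) = 9,130,450
N ≈ √9,130,450 ≈ 3,021.7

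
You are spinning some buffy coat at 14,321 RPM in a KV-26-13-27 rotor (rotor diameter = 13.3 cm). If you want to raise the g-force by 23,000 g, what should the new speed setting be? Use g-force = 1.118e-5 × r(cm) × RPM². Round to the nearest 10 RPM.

r = 13.3 / 2 = 6.65 cm
Current RCF = 1.118 × 10⁻⁵ × 6.65 × (14321)² = 1.118 × 10⁻⁵ × 6.65 × 205,091,041 ≈ 15,247.9 × g
Target RCF = 15,247.9 + 23,000 = 38,247.9 × g
N² = 38,247.9 / (7.4347 × 10⁻⁵) = 514,451,155
N ≈ √514,451,155 ≈ 22,681.5

≈ 22680 RPM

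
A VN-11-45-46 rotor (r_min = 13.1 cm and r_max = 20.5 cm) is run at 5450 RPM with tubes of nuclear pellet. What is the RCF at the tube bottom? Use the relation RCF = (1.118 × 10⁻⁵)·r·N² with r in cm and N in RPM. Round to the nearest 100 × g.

RCF ≈ 6800 × g

Use r_max = 20.5 cm.
RCF = 1.118 × 10⁻⁵ × 20.5 × (5450)² = 1.118 × 10⁻⁵ × 20.5 × 29,702,500 ≈ 6,807.5 × g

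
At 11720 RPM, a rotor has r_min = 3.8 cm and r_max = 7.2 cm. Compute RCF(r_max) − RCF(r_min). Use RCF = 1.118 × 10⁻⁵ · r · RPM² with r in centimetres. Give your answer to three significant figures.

RCF_max = 1.118 × 10⁻⁵ × 7.2 × (11720)² = 1.118 × 10⁻⁵ × 7.2 × 137,358,400 ≈ 11,056.8 × g
RCF_min = 1.118 × 10⁻⁵ × 3.8 × (11720)² = 1.118 × 10⁻⁵ × 3.8 × 137,358,400 ≈ 5,835.5 × g
ΔRCF = 11,056.8 − 5,835.5 = 5,221.3

ΔRCF ≈ 5220 g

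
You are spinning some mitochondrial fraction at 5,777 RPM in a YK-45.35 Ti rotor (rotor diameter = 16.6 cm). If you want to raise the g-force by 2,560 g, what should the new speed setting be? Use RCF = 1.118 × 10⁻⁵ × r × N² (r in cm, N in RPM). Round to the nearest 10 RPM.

7810 RPM

r = 16.6 / 2 = 8.3 cm
Current RCF = 1.118 × 10⁻⁵ × 8.3 × (5777)² = 1.118 × 10⁻⁵ × 8.3 × 33,373,729 ≈ 3,096.9 × g
Target RCF = 3,096.9 + 2,560 = 5,656.9 × g
N² = 5,656.9 / (9.2794 × 10⁻⁵) = 60,961,916
N ≈ √60,961,916 ≈ 7,807.8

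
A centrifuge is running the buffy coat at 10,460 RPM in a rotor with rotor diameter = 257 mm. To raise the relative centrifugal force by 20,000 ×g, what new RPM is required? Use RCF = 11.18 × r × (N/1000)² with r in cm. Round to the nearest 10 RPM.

r = 257 mm / 2 = 128.5 mm = 12.85 cm
Current RCF = 11.18 × 12.85 × (10.46)² = 11.18 × 12.85 × 109.4116 ≈ 15,718.4 × g
Target RCF = 15,718.4 + 20,000 = 35,718.4 × g
(N/1000)² = 35,718.4 / 143.663 = 248.6263
N = 1000 × √248.6263 ≈ 15,767.9

≈ 15770 RPM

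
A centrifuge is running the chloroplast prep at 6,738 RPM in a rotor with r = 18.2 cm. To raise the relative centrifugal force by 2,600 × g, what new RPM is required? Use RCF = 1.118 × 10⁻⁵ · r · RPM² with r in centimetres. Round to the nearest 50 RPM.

Current RCF = 1.118 × 10⁻⁵ × 18.2 × (6738)² = 1.118 × 10⁻⁵ × 18.2 × 45,400,644 ≈ 9,237.9 × g
Target RCF = 9,237.9 + 2,600 = 11,837.9 × g
N² = 11,837.9 / (20.3476 × 10⁻⁵) = 58,178,360
N ≈ √58,178,360 ≈ 7,627.5

7650 RPM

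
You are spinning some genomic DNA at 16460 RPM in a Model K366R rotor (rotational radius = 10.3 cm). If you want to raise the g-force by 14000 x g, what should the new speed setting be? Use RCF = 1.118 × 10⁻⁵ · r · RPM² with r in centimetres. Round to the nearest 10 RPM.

≈ 19810 RPM

Current RCF = 1.118 × 10⁻⁵ × 10.3 × (16460)² = 1.118 × 10⁻⁵ × 10.3 × 270,931,600 ≈ 31,198.9 × g
Target RCF = 31,198.9 + 14,000 = 45,198.9 × g
N² = 45,198.9 / (11.5154 × 10⁻⁵) = 392,508,293
N ≈ √392,508,293 ≈ 19,811.8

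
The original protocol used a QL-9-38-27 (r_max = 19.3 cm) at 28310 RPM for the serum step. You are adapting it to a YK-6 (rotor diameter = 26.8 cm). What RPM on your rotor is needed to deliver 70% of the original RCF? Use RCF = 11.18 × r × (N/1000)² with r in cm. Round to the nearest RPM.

≈ 28426 RPM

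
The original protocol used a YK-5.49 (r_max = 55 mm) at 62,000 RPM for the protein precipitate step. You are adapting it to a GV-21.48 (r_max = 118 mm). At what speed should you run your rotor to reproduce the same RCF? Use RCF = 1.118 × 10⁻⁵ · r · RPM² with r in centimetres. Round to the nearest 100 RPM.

Original rotor: r = 55 mm = 5.5 cm
RCF = 1.118 × 10⁻⁵ × r × N²
RCF_original = 1.118 × 10⁻⁵ × 5.5 × (62000)² = 1.118 × 10⁻⁵ × 5.5 × 3,844,000,000 ≈ 236,367.6 × g
Your rotor: r = 118 mm = 11.8 cm
236,367.6 = 1.118 × 10⁻⁵ × 11.8 × N²
N² = 236,367.6 / (13.1924 × 10⁻⁵) = 1,791,695,218
N ≈ √1,791,695,218 ≈ 42,328.4

42300 RPM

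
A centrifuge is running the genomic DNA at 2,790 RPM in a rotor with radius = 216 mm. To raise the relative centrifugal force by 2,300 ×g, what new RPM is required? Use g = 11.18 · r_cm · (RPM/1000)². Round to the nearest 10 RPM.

r = 216 mm = 21.6 cm
Current RCF = 11.18 × 21.6 × (2.79)² = 11.18 × 21.6 × 7.7841 ≈ 1,879.8 × g
Target RCF = 1,879.8 + 2,300 = 4,179.8 × g
(N/1000)² = 4,179.8 / 241.488 = 17.30852
N = 1000 × √17.30852 ≈ 4,160.4

4160 RPM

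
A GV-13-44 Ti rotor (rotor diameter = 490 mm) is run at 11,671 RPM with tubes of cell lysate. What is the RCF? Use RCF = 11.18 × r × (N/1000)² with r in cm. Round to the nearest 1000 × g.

37000 g

r = 490 mm / 2 = 245 mm = 24.5 cm
RCF = 11.18 × r × (N/1000)²
RCF = 11.18 × 24.5 × (11.671)² = 11.18 × 24.5 × 136.212241 ≈ 37,309.9 × g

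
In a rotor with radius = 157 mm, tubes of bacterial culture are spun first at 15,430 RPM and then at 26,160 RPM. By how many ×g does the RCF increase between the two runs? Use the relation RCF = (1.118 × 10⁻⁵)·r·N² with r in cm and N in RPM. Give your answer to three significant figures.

≈ 78300 ×g

r = 157 mm = 15.7 cm
RCF₁ = 1.118 × 10⁻⁵ × 15.7 × (15430)² = 1.118 × 10⁻⁵ × 15.7 × 238,084,900 ≈ 41,790.1 × g
RCF₂ = 1.118 × 10⁻⁵ × 15.7 × (26160)² = 1.118 × 10⁻⁵ × 15.7 × 684,345,600 ≈ 120,120.4 × g
Increase = 120,120.4 − 41,790.1 = 78,330.3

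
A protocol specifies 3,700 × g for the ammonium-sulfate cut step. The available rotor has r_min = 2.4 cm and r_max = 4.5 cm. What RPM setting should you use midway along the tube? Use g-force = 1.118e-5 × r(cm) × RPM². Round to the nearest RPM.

≈ 9794 RPM

r_avg = (2.4 + 4.5) / 2 = 3.45 cm
RCF = 1.118 × 10⁻⁵ × r × N²
3,700 = 1.118 × 10⁻⁵ × 3.45 × N²
N² = 3,700 / (3.8571 × 10⁻⁵) = 95,926,992
N ≈ √95,926,992 ≈ 9,794.2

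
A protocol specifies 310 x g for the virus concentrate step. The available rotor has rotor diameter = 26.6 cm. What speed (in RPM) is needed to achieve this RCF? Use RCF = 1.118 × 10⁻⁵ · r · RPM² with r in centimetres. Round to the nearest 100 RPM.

r = 26.6 / 2 = 13.3 cm
RCF = 1.118 × 10⁻⁵ × r × N²
310 = 1.118 × 10⁻⁵ × 13.3 × N²
N² = 310 / (14.8694 × 10⁻⁵) = 2,084,818
N ≈ √2,084,818 ≈ 1,443.9

≈ 1400 RPM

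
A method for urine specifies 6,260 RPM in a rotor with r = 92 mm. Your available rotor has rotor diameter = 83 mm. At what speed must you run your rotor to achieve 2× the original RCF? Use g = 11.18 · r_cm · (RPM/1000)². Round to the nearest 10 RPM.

≈ 13180 RPM

Original rotor: r = 92 mm = 9.2 cm
RCF = 11.18 × r × (N/1000)²
RCF_original = 11.18 × 9.2 × (6.26)² = 11.18 × 9.2 × 39.1876 ≈ 4,030.7 × g
Target RCF = 2 × 4,030.7 ≈ 8,061.4 × g
Your rotor: r = 83 mm / 2 = 41.5 mm = 4.15 cm
8,061.4 = 11.18 × 4.15 × (N/1000)²
(N/1000)² = 8,061.4 / 46.397 = 173.7483
N = 1000 × √173.7483 ≈ 13,181.4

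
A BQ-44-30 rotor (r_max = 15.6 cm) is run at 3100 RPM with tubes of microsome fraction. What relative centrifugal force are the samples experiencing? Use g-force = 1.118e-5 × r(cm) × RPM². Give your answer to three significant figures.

RCF = 1.118 × 10⁻⁵ × 15.6 × (3100)² = 1.118 × 10⁻⁵ × 15.6 × 9,610,000 ≈ 1,676.1 × g

1680 g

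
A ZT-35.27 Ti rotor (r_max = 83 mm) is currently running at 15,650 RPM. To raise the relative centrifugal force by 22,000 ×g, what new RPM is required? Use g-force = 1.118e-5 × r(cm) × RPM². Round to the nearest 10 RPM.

21950 RPM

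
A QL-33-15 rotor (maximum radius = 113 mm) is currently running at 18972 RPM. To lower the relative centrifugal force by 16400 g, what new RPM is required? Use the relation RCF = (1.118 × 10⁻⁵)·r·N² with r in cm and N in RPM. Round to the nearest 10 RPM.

15170 RPM

r = 113 mm = 11.3 cm
Current RCF = 1.118 × 10⁻⁵ × 11.3 × (18972)² = 1.118 × 10⁻⁵ × 11.3 × 359,936,784 ≈ 45,472.3 × g
Target RCF = 45,472.3 − 16,400 = 29,072.3 × g
N² = 29,072.3 / (12.6334 × 10⁻⁵) = 230,122,532
N ≈ √230,122,532 ≈ 15,169.8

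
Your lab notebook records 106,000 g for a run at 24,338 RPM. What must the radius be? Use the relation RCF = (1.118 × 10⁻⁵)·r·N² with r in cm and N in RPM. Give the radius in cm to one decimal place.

r ≈ 16.0 cm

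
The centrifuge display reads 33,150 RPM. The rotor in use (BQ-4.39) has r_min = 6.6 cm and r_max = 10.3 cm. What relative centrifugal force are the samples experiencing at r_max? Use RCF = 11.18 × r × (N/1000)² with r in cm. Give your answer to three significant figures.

Use r_max = 10.3 cm.
RCF = 11.18 × 10.3 × (33.15)² = 11.18 × 10.3 × 1,098.9225 ≈ 126,545.3 × g

127000 × g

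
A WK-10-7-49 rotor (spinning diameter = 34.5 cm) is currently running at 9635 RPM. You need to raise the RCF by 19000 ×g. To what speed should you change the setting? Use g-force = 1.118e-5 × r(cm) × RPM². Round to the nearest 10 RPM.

r = 34.5 / 2 = 17.25 cm
Current RCF = 1.118 × 10⁻⁵ × 17.25 × (9635)² = 1.118 × 10⁻⁵ × 17.25 × 92,833,225 ≈ 17,903.4 × g
Target RCF = 17,903.4 + 19,000 = 36,903.4 × g
N² = 36,903.4 / (19.2855 × 10⁻⁵) = 191,353,089
N ≈ √191,353,089 ≈ 13,833.0

13830 RPM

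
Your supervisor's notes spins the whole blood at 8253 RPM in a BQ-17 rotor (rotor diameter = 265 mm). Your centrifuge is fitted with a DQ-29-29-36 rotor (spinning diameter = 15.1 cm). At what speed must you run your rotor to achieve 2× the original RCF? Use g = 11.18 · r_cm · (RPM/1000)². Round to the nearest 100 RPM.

≈ 15500 RPM

Original rotor: r = 265 mm / 2 = 132.5 mm = 13.25 cm
RCF_original = 11.18 × 13.25 × (8.253)² = 11.18 × 13.25 × 68.112009 ≈ 10,089.8 × g
Target RCF = 2 × 10,089.8 ≈ 20,179.6 × g
Your rotor: r = 15.1 / 2 = 7.55 cm
20,179.6 = 11.18 × 7.55 × (N/1000)²
(N/1000)² = 20,179.6 / 84.409 = 239.0693
N = 1000 × √239.0693 ≈ 15,461.9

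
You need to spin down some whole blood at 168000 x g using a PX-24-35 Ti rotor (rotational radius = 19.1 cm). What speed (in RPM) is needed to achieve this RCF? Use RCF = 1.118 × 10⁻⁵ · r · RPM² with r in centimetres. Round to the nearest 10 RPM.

≈ 28050 RPM

RCF = 1.118 × 10⁻⁵ × r × N²
168,000 = 1.118 × 10⁻⁵ × 19.1 × N²
N² = 168,000 / (21.3538 × 10⁻⁵) = 786,745,216
N ≈ √786,745,216 ≈ 28,049.0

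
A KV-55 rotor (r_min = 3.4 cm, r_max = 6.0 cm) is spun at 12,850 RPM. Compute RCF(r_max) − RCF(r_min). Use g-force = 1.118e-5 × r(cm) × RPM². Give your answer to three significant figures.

RCF_max = 1.118 × 10⁻⁵ × 6 × (12850)² = 1.118 × 10⁻⁵ × 6 × 165,122,500 ≈ 11,076.4 × g
RCF_min = 1.118 × 10⁻⁵ × 3.4 × (12850)² = 1.118 × 10⁻⁵ × 3.4 × 165,122,500 ≈ 6,276.6 × g
ΔRCF = 11,076.4 − 6,276.6 = 4,799.8

4800 g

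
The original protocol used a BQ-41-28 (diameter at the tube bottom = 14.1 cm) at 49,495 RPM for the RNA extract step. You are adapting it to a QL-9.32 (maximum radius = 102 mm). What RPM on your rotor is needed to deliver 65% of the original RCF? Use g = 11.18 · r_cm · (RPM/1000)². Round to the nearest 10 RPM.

≈ 33180 RPM

Original rotor: r = 14.1 / 2 = 7.05 cm
RCF_original = 11.18 × 7.05 × (49.495)² = 11.18 × 7.05 × 2,449.755025 ≈ 193,087.2 × g
Target RCF = 0.65 × 193,087.2 ≈ 125,506.7 × g
Your rotor: r = 102 mm = 10.2 cm
125,506.7 = 11.18 × 10.2 × (N/1000)²
(N/1000)² = 125,506.7 / 114.036 = 1100.588
N = 1000 × √1100.588 ≈ 33,175.1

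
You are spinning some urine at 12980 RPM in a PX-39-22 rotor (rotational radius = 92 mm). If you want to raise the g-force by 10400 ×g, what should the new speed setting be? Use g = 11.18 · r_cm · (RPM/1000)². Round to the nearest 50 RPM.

r = 92 mm = 9.2 cm
Current RCF = 11.18 × 9.2 × (12.98)² = 11.18 × 9.2 × 168.4804 ≈ 17,329.2 × g
Target RCF = 17,329.2 + 10,400 = 27,729.2 × g
(N/1000)² = 27,729.2 / 102.856 = 269.5924
N = 1000 × √269.5924 ≈ 16,419.3

N₂ ≈ 16400 RPM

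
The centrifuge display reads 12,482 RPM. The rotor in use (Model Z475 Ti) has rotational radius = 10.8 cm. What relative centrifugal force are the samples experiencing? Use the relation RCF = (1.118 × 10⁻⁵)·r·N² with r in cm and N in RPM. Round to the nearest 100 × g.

18800 g

RCF = 1.118 × 10⁻⁵ × 10.8 × (12482)² = 1.118 × 10⁻⁵ × 10.8 × 155,800,324 ≈ 18,812 × g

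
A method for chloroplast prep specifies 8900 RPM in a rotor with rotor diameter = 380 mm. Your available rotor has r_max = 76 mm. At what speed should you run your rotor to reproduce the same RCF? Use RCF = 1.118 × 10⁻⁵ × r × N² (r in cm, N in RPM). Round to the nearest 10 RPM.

Original rotor: r = 380 mm / 2 = 190 mm = 19 cm
RCF_original = 1.118 × 10⁻⁵ × 19 × (8900)² = 1.118 × 10⁻⁵ × 19 × 79,210,000 ≈ 16,825.8 × g
Your rotor: r = 76 mm = 7.6 cm
16,825.8 = 1.118 × 10⁻⁵ × 7.6 × N²
N² = 16,825.8 / (8.4968 × 10⁻⁵) = 198,025,139
N ≈ √198,025,139 ≈ 14,072.1

≈ 14070 RPM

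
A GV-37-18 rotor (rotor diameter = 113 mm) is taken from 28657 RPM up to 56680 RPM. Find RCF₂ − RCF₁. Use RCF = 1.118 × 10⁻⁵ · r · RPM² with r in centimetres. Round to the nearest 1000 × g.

r = 113 mm / 2 = 56.5 mm = 5.65 cm
RCF₁ = 1.118 × 10⁻⁵ × 5.65 × (28657)² = 1.118 × 10⁻⁵ × 5.65 × 821,223,649 ≈ 51,874.2 × g
RCF₂ = 1.118 × 10⁻⁵ × 5.65 × (56680)² = 1.118 × 10⁻⁵ × 5.65 × 3,212,622,400 ≈ 202,931.7 × g
Increase = 202,931.7 − 51,874.2 = 151,057.5

≈ 151000 x g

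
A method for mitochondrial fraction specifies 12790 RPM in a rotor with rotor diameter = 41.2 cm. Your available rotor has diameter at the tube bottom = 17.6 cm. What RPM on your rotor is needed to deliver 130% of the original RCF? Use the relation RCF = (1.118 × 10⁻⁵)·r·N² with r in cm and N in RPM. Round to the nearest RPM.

Original rotor: r = 41.2 / 2 = 20.6 cm
RCF = 1.118 × 10⁻⁵ × r × N²
RCF_original = 1.118 × 10⁻⁵ × 20.6 × (12790)² = 1.118 × 10⁻⁵ × 20.6 × 163,584,100 ≈ 37,674.7 × g
Target RCF = 1.3 × 37,674.7 ≈ 48,977.1 × g
Your rotor: r = 17.6 / 2 = 8.8 cm
48,977.1 = 1.118 × 10⁻⁵ × 8.8 × N²
N² = 48,977.1 / (9.8384 × 10⁻⁵) = 497,815,702
N ≈ √497,815,702 ≈ 22,311.8

≈ 22312 RPM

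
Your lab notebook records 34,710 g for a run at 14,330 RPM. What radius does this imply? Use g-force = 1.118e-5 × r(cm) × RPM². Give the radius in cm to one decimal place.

15.1 cm

34710 = 1.118 × 10⁻⁵ × r × (14330)²
r = 34710 / (1.118 × 10⁻⁵ × 205,348,900) = 34710 / 2295.801 ≈ 15.119 cm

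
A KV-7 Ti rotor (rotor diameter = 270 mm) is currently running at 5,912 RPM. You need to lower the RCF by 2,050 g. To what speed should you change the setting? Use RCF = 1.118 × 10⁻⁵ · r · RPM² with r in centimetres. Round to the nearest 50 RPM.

4600 RPM

r = 270 mm / 2 = 135 mm = 13.5 cm
Current RCF = 1.118 × 10⁻⁵ × 13.5 × (5912)² = 1.118 × 10⁻⁵ × 13.5 × 34,951,744 ≈ 5,275.3 × g
Target RCF = 5,275.3 − 2,050 = 3,225.3 × g
N² = 3,225.3 / (15.093 × 10⁻⁵) = 21,369,509
N ≈ √21,369,509 ≈ 4,622.7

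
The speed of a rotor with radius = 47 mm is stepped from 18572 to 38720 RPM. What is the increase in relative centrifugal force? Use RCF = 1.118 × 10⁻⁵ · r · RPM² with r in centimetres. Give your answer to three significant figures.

r = 47 mm = 4.7 cm
RCF₁ = 1.118 × 10⁻⁵ × 4.7 × (18572)² = 1.118 × 10⁻⁵ × 4.7 × 344,919,184 ≈ 18,124.1 × g
RCF₂ = 1.118 × 10⁻⁵ × 4.7 × (38720)² = 1.118 × 10⁻⁵ × 4.7 × 1,499,238,400 ≈ 78,779 × g
Increase = 78,779 − 18,124.1 = 60,654.9

≈ 60700 g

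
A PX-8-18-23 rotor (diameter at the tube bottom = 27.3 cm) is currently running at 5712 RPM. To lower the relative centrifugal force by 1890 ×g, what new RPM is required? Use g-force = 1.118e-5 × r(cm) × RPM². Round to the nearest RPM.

N₂ ≈ 4499 RPM

r = 27.3 / 2 = 13.65 cm
Current RCF = 1.118 × 10⁻⁵ × 13.65 × (5712)² = 1.118 × 10⁻⁵ × 13.65 × 32,626,944 ≈ 4,979.1 × g
Target RCF = 4,979.1 − 1,890 = 3,089.1 × g
N² = 3,089.1 / (15.2607 × 10⁻⁵) = 20,242,191
N ≈ √20,242,191 ≈ 4,499.1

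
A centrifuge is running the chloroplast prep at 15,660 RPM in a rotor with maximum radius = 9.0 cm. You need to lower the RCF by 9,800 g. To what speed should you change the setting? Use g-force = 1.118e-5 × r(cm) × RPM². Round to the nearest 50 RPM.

N₂ ≈ 12150 RPM

Current RCF = 1.118 × 10⁻⁵ × 9 × (15660)² = 1.118 × 10⁻⁵ × 9 × 245,235,600 ≈ 24,675.6 × g
Target RCF = 24,675.6 − 9,800 = 14,875.6 × g
N² = 14,875.6 / (10.062 × 10⁻⁵) = 147,839,396
N ≈ √147,839,396 ≈ 12,158.9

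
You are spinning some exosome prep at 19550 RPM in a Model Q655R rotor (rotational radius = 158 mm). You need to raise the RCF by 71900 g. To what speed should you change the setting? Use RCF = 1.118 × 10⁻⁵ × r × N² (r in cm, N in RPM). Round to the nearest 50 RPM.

≈ 28100 RPM

r = 158 mm = 15.8 cm
Current RCF = 1.118 × 10⁻⁵ × 15.8 × (19550)² = 1.118 × 10⁻⁵ × 15.8 × 382,202,500 ≈ 67,513.8 × g
Target RCF = 67,513.8 + 71,900 = 139,413.8 × g
N² = 139,413.8 / (17.6644 × 10⁻⁵) = 789,235,977
N ≈ √789,235,977 ≈ 28,093.3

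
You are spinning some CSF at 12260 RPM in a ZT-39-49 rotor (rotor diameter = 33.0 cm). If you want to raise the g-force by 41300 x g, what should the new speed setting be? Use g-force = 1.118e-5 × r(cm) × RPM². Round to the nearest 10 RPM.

r = 33.0 / 2 = 16.5 cm
Current RCF = 1.118 × 10⁻⁵ × 16.5 × (12260)² = 1.118 × 10⁻⁵ × 16.5 × 150,307,600 ≈ 27,727.2 × g
Target RCF = 27,727.2 + 41,300 = 69,027.2 × g
N² = 69,027.2 / (18.447 × 10⁻⁵) = 374,192,010
N ≈ √374,192,010 ≈ 19,344.0

19340 RPM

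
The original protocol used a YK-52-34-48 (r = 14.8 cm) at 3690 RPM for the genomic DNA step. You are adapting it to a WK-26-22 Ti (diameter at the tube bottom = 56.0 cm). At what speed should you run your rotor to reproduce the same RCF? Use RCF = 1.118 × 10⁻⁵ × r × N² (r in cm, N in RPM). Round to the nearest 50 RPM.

RCF_original = 1.118 × 10⁻⁵ × 14.8 × (3690)² = 1.118 × 10⁻⁵ × 14.8 × 13,616,100 ≈ 2,253 × g
Your rotor: r = 56.0 / 2 = 28 cm
2,253 = 1.118 × 10⁻⁵ × 28 × N²
N² = 2,253 / (31.304 × 10⁻⁵) = 7,197,163
N ≈ √7,197,163 ≈ 2,682.8

2700 RPM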